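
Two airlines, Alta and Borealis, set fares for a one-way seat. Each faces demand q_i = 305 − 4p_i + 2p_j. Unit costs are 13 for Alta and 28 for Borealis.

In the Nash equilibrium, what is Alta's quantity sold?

194

Alta's profit: π = (p_{Alta} − 13)(305 − 4p_{Alta} + 2p_{Borealis}).
∂π/∂p_{Alta} = 357 − 8p_{Alta} + 2p_{Borealis} = 0 ⇒ p_{Alta} = 44.625 + 0.25p_{Borealis}.
Similarly p_{Borealis} = 52.125 + 0.25p_{Alta}.
Plugging p_{Borealis} into Alta's best response: p_{Alta} = 44.625 + 0.25(52.125 + 0.25p_{Alta}) ⇒ 0.9375p_{Alta} = 1845/32, so p_{Alta} = 61.5.
Then p_{Borealis} = 52.125 + 0.25·61.5 = 67.5.
q_{Alta} = 305 − 4·61.5 + 2·67.5 = 194.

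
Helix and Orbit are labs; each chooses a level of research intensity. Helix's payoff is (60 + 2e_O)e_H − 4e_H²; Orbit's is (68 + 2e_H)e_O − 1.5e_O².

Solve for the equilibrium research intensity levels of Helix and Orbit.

15.8, 33.2

Expanding Helix's payoff: 60e_H + 2e_Oe_H − 4e_H².
∂π/∂e_H = 60 + 2e_O − 8e_H = 0, so e_H = 7.5 + 0.25e_O.
Likewise for Orbit: e_O = 68/3 + (2/3)e_H.
Solving the two reaction functions simultaneously: (1 − (0.25)(2/3))e_H = 7.5 + 0.25·(68/3), so (5/6)e_H = 79/6 and e_H = 15.8.
Then e_O = 68/3 + (2/3)·15.8 = 33.2.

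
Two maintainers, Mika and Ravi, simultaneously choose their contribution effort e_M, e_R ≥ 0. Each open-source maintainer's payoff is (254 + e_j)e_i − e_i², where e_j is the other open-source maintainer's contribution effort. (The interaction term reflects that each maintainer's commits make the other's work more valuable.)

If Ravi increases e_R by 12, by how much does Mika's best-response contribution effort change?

6

Mika's payoff is (254 + e_R)e_M − e_M².
∂π/∂e_M = 254 + e_R − 2e_M = 0, so e_M = 127 + 0.5e_R.
The reaction-function slope is 0.5, so a 12-unit rise in e_R moves e_M by 0.5 × 12 = 6. Mika's best response rises — the actions are strategic complements.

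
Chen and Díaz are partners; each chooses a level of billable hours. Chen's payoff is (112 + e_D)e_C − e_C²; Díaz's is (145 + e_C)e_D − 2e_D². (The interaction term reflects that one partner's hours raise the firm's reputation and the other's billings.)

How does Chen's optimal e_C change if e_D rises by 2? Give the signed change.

Expanding Chen's payoff: 112e_C + e_De_C − e_C².
∂π/∂e_C = 112 + e_D − 2e_C = 0, so e_C = 56 + 0.5e_D.
The reaction-function slope is 0.5, so a 2-unit rise in e_D moves e_C by 0.5 × 2 = 1. Chen's best response rises — the actions are strategic complements.

1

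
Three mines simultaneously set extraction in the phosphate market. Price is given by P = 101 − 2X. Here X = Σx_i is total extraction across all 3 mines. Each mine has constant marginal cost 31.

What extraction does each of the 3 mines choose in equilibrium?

8.75

A representative mine's profit is π_i = x_i(101 − 2X) − 31x_i, with X = x_i + Σ_{j≠i} x_j.
First-order condition: 70 − 4x_i − 2Σ_{j≠i} x_j = 0.
Imposing symmetry (x_j = x for all j) turns Σ_{j≠i} x_j into 2x, so 70 = 8x and x = 8.75.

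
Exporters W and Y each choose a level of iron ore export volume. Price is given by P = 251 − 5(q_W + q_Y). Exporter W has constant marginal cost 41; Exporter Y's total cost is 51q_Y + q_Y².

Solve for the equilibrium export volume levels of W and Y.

16, 10

Exporter W's profit: π = q_W(251 − 5(q_W + q_Y)) − 41q_W.
∂π/∂q_W = 210 − 10q_W − 5q_Y = 0, so q_W = 21 − 0.5q_Y.
For Y: ∂π/∂q_Y = 200 − 12q_Y − 5q_W = 0 ⇒ q_Y = 50/3 − (5/12)q_W.
Substituting the second reaction function into the first: q_W = 21 − 0.5(50/3 − (5/12)q_W), which gives (19/24)q_W = 38/3 ⇒ q_W = 16.
Then q_Y = 50/3 − (5/12)·16 = 10.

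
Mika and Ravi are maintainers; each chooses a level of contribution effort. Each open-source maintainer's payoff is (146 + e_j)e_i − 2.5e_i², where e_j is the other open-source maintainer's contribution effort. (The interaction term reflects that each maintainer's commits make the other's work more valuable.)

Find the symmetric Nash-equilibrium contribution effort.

36.5

Mika's payoff is (146 + e_R)e_M − 2.5e_M².
∂π/∂e_M = 146 + e_R − 5e_M = 0, so e_M = 29.2 + 0.2e_R.
The game is symmetric, so in equilibrium e_R = e_M: the reaction function gives 0.8e_M = 29.2, hence e_M = 36.5.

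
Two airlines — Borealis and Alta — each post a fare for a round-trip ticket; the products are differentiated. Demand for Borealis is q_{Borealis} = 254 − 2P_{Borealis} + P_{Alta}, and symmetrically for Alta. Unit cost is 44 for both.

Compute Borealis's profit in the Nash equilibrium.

Borealis's profit: π = (P_{Borealis} − 44)(254 − 2P_{Borealis} + P_{Alta}).
∂π/∂P_{Borealis} = 342 − 4P_{Borealis} + P_{Alta} = 0 ⇒ P_{Borealis} = 85.5 + 0.25P_{Alta}.
By symmetry P_{Alta} = P_{Borealis}; substituting into the reaction function, 0.75P_{Borealis} = 85.5 and P_{Borealis} = 114.
q_{Borealis} = 254 − 2·114 + 114 = 140.
Profit = (114 − 44)·140 = 9800.

9800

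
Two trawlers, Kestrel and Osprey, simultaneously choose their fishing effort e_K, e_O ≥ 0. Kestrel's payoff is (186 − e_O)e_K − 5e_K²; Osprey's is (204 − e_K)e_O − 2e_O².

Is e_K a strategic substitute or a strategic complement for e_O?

strategic substitutes

Expanding Kestrel's payoff: 186e_K − e_Oe_K − 5e_K².
∂π/∂e_K = 186 − e_O − 10e_K = 0, so e_K = 18.6 − 0.1e_O.
The best-response slope de_K/de_O = −0.1 < 0: the reaction function is downward-sloping, so the choices are strategic substitutes.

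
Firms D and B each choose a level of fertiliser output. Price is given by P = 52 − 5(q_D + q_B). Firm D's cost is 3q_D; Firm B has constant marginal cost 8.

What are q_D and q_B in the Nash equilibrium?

3.6, 2.6

Firm D's profit: π = q_D(52 − 5(q_D + q_B)) − 3q_D.
∂π/∂q_D = 49 − 10q_D − 5q_B = 0, so q_D = 4.9 − 0.5q_B.
By the same steps for B: q_B = 4.4 − 0.5q_D.
Substituting the second reaction function into the first: q_D = 4.9 − 0.5(4.4 − 0.5q_D), which gives 0.75q_D = 2.7 ⇒ q_D = 3.6.
Then q_B = 4.4 − 0.5·3.6 = 2.6.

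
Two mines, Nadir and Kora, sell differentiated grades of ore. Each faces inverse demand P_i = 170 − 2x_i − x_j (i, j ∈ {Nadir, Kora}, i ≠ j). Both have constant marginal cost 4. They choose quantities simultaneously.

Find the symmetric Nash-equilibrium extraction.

33.2

Mine Nadir's profit: π = x_{Nadir}(170 − 2x_{Nadir} − x_{Kora}) − 4x_{Nadir}.
∂π/∂x_{Nadir} = 166 − 4x_{Nadir} − x_{Kora} = 0 ⇒ x_{Nadir} = 41.5 − 0.25x_{Kora}.
By symmetry x_{Kora} = x_{Nadir}; substituting into the reaction function, 1.25x_{Nadir} = 41.5 and x_{Nadir} = 33.2.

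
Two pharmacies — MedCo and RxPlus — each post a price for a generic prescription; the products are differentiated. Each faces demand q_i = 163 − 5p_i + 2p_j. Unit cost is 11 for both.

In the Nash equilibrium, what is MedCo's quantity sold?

MedCo's profit: π = (p_{MedCo} − 11)(163 − 5p_{MedCo} + 2p_{RxPlus}).
∂π/∂p_{MedCo} = 218 − 10p_{MedCo} + 2p_{RxPlus} = 0 ⇒ p_{MedCo} = 21.8 + 0.2p_{RxPlus}.
The game is symmetric, so in equilibrium p_{RxPlus} = p_{MedCo}: the reaction function gives 0.8p_{MedCo} = 21.8, hence p_{MedCo} = 27.25.
q_{MedCo} = 163 − 5·27.25 + 2·27.25 = 81.25.

81.25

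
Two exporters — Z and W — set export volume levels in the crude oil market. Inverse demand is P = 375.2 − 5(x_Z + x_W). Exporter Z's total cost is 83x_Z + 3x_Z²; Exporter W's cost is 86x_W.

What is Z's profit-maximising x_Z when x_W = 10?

Exporter Z's profit: π = x_Z(375.2 − 5(x_Z + x_W)) − 83x_Z − 3x_Z².
∂π/∂x_Z = 292.2 − 16x_Z − 5x_W = 0, so x_Z = 18.2625 − 0.3125x_W.
At x_W = 10: x_Z = 18.2625 − 0.3125·10 = 15.1375.

15.1375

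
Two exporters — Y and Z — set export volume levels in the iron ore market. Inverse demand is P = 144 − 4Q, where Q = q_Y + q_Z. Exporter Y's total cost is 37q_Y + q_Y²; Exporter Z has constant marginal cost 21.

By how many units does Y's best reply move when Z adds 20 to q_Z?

Exporter Y's profit: π = q_Y(144 − 4(q_Y + q_Z)) − 37q_Y − q_Y².
∂π/∂q_Y = 107 − 10q_Y − 4q_Z = 0, so q_Y = 10.7 − 0.4q_Z.
The reaction-function slope is −0.4, so a 20-unit rise in q_Z moves q_Y by −0.4 × 20 = −8. Y's best response falls — the actions are strategic substitutes.

-8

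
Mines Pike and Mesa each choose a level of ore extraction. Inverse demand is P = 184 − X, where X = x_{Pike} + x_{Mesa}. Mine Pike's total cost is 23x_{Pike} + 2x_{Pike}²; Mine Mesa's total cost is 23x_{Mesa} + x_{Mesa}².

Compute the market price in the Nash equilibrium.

128

Mine Pike's profit: π = x_{Pike}(184 − (x_{Pike} + x_{Mesa})) − 23x_{Pike} − 2x_{Pike}².
∂π/∂x_{Pike} = 161 − 6x_{Pike} − x_{Mesa} = 0, so x_{Pike} = 161/6 − (1/6)x_{Mesa}.
For Mesa: ∂π/∂x_{Mesa} = 161 − 4x_{Mesa} − x_{Pike} = 0 ⇒ x_{Mesa} = 40.25 − 0.25x_{Pike}.
Plugging x_{Mesa} into Pike's best response: x_{Pike} = 161/6 − (1/6)(40.25 − 0.25x_{Pike}) ⇒ (23/24)x_{Pike} = 20.125, so x_{Pike} = 21.
Then x_{Mesa} = 40.25 − 0.25·21 = 35.
Equilibrium price: P = 184 − 56 = 128.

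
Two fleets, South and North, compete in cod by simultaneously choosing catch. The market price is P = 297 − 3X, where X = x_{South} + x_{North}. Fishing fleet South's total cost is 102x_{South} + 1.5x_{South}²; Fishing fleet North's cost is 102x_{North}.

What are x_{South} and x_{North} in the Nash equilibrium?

Fishing fleet South's profit: π = x_{South}(297 − 3(x_{South} + x_{North})) − 102x_{South} − 1.5x_{South}².
∂π/∂x_{South} = 195 − 9x_{South} − 3x_{North} = 0, so x_{South} = 65/3 − (1/3)x_{North}.
For North: ∂π/∂x_{North} = 195 − 6x_{North} − 3x_{South} = 0 ⇒ x_{North} = 32.5 − 0.5x_{South}.
Substituting the second reaction function into the first: x_{South} = 65/3 − (1/3)(32.5 − 0.5x_{South}), which gives (5/6)x_{South} = 65/6 ⇒ x_{South} = 13.
Then x_{North} = 32.5 − 0.5·13 = 26.

13, 26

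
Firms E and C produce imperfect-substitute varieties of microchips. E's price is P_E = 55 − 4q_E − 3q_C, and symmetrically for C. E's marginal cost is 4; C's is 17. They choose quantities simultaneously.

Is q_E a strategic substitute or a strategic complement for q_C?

Firm E's profit: π = q_E(55 − 4q_E − 3q_C) − 4q_E.
∂π/∂q_E = 51 − 8q_E − 3q_C = 0 ⇒ q_E = 6.375 − 0.375q_C.
The best-response slope dq_E/dq_C = −0.375 < 0: the reaction function is downward-sloping, so the choices are strategic substitutes.

strategic substitutes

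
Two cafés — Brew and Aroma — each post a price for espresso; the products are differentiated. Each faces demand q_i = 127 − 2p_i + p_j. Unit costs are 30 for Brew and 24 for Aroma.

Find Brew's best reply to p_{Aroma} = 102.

72.25

Brew's profit: π = (p_{Brew} − 30)(127 − 2p_{Brew} + p_{Aroma}).
∂π/∂p_{Brew} = 187 − 4p_{Brew} + p_{Aroma} = 0 ⇒ p_{Brew} = 46.75 + 0.25p_{Aroma}.
At p_{Aroma} = 102: p_{Brew} = 46.75 + 0.25·102 = 72.25.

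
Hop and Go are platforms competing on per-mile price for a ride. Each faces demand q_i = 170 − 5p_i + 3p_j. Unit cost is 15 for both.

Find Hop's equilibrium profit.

2000

Hop's profit: π = (p_{Hop} − 15)(170 − 5p_{Hop} + 3p_{Go}).
∂π/∂p_{Hop} = 245 − 10p_{Hop} + 3p_{Go} = 0 ⇒ p_{Hop} = 24.5 + 0.3p_{Go}.
Setting p_{Hop} = p_{Go} in the reaction function: p_{Hop} = 24.5 + 0.3p_{Hop}, so p_{Hop} = 24.5 / 0.7 = 35.
q_{Hop} = 170 − 5·35 + 3·35 = 100.
Profit = (35 − 15)·100 = 2000.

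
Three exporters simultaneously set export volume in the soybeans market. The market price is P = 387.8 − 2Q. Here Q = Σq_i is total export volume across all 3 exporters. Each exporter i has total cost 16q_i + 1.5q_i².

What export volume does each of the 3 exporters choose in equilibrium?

A representative exporter's profit is π_i = q_i(387.8 − 2Q) − 16q_i − 1.5q_i², with Q = q_i + Σ_{j≠i} q_j.
First-order condition: 371.8 − 7q_i − 2Σ_{j≠i} q_j = 0.
In a symmetric equilibrium every exporter chooses the same q, so Σ_{j≠i} q_j = 2q. The condition becomes 371.8 − 11q = 0, giving q = 371.8/11 = 33.8.

33.8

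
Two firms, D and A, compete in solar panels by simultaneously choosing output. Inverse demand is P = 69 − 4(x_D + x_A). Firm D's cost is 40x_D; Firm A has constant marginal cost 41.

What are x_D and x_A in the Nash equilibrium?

Firm D's profit: π = x_D(69 − 4(x_D + x_A)) − 40x_D.
∂π/∂x_D = 29 − 8x_D − 4x_A = 0, so x_D = 3.625 − 0.5x_A.
By the same steps for A: x_A = 3.5 − 0.5x_D.
Plugging x_A into D's best response: x_D = 3.625 − 0.5(3.5 − 0.5x_D) ⇒ 0.75x_D = 1.875, so x_D = 2.5.
Then x_A = 3.5 − 0.5·2.5 = 2.25.

2.5, 2.25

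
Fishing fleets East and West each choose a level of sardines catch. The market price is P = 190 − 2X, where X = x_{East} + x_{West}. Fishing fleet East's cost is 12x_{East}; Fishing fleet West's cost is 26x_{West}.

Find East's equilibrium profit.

Fishing fleet East's profit: π = x_{East}(190 − 2(x_{East} + x_{West})) − 12x_{East}.
∂π/∂x_{East} = 178 − 4x_{East} − 2x_{West} = 0, so x_{East} = 44.5 − 0.5x_{West}.
By the same steps for West: x_{West} = 41 − 0.5x_{East}.
Plugging x_{West} into East's best response: x_{East} = 44.5 − 0.5(41 − 0.5x_{East}) ⇒ 0.75x_{East} = 24, so x_{East} = 32.
Then x_{West} = 41 − 0.5·32 = 25.
Price P = 190 − 2·57 = 76.
East's profit: (76 − 12)·32 = 2048.

2048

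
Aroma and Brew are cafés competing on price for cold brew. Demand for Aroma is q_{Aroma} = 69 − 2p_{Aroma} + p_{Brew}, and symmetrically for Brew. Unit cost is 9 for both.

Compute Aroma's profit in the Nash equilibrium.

800

Aroma's profit: π = (p_{Aroma} − 9)(69 − 2p_{Aroma} + p_{Brew}).
∂π/∂p_{Aroma} = 87 − 4p_{Aroma} + p_{Brew} = 0 ⇒ p_{Aroma} = 21.75 + 0.25p_{Brew}.
By symmetry p_{Brew} = p_{Aroma}; substituting into the reaction function, 0.75p_{Aroma} = 21.75 and p_{Aroma} = 29.
q_{Aroma} = 69 − 2·29 + 29 = 40.
Profit = (29 − 9)·40 = 800.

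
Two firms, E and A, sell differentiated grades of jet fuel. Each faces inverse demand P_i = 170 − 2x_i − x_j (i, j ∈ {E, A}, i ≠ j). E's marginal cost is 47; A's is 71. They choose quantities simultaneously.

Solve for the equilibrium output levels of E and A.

Firm E's profit: π = x_E(170 − 2x_E − x_A) − 47x_E.
∂π/∂x_E = 123 − 4x_E − x_A = 0 ⇒ x_E = 30.75 − 0.25x_A.
Similarly x_A = 24.75 − 0.25x_E.
Solving the two reaction functions simultaneously: (1 − (−0.25)(−0.25))x_E = 30.75 − 0.25·24.75, so 0.9375x_E = 24.5625 and x_E = 26.2.
Then x_A = 24.75 − 0.25·26.2 = 18.2.

26.2, 18.2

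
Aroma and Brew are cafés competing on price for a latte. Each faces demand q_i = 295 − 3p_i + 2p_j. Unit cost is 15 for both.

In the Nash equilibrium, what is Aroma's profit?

14700

Aroma's profit: π = (p_{Aroma} − 15)(295 − 3p_{Aroma} + 2p_{Brew}).
∂π/∂p_{Aroma} = 340 − 6p_{Aroma} + 2p_{Brew} = 0 ⇒ p_{Aroma} = 170/3 + (1/3)p_{Brew}.
The game is symmetric, so in equilibrium p_{Brew} = p_{Aroma}: the reaction function gives (2/3)p_{Aroma} = 170/3, hence p_{Aroma} = 85.
q_{Aroma} = 295 − 3·85 + 2·85 = 210.
Profit = (85 − 15)·210 = 14700.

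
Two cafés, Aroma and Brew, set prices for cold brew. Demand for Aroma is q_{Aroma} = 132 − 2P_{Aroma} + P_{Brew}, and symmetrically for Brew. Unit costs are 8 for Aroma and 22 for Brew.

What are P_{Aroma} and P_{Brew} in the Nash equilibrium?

Aroma's profit: π = (P_{Aroma} − 8)(132 − 2P_{Aroma} + P_{Brew}).
∂π/∂P_{Aroma} = 148 − 4P_{Aroma} + P_{Brew} = 0 ⇒ P_{Aroma} = 37 + 0.25P_{Brew}.
Similarly P_{Brew} = 44 + 0.25P_{Aroma}.
Plugging P_{Brew} into Aroma's best response: P_{Aroma} = 37 + 0.25(44 + 0.25P_{Aroma}) ⇒ 0.9375P_{Aroma} = 48, so P_{Aroma} = 51.2.
Then P_{Brew} = 44 + 0.25·51.2 = 56.8.

51.2, 56.8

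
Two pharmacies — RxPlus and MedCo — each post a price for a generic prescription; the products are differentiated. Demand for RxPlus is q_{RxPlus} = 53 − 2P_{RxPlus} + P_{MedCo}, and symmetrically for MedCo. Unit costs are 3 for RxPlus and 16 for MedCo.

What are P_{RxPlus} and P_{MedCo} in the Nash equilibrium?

21.4, 26.6

RxPlus's profit: π = (P_{RxPlus} − 3)(53 − 2P_{RxPlus} + P_{MedCo}).
∂π/∂P_{RxPlus} = 59 − 4P_{RxPlus} + P_{MedCo} = 0 ⇒ P_{RxPlus} = 14.75 + 0.25P_{MedCo}.
Similarly P_{MedCo} = 21.25 + 0.25P_{RxPlus}.
Plugging P_{MedCo} into RxPlus's best response: P_{RxPlus} = 14.75 + 0.25(21.25 + 0.25P_{RxPlus}) ⇒ 0.9375P_{RxPlus} = 20.0625, so P_{RxPlus} = 21.4.
Then P_{MedCo} = 21.25 + 0.25·21.4 = 26.6.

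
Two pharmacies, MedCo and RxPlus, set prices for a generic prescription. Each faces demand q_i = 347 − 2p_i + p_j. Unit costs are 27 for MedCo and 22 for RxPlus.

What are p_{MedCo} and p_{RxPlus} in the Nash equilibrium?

MedCo's profit: π = (p_{MedCo} − 27)(347 − 2p_{MedCo} + p_{RxPlus}).
∂π/∂p_{MedCo} = 401 − 4p_{MedCo} + p_{RxPlus} = 0 ⇒ p_{MedCo} = 100.25 + 0.25p_{RxPlus}.
Similarly p_{RxPlus} = 97.75 + 0.25p_{MedCo}.
Solving the two reaction functions simultaneously: (1 − (0.25)(0.25))p_{MedCo} = 100.25 + 0.25·97.75, so 0.9375p_{MedCo} = 124.6875 and p_{MedCo} = 133.
Then p_{RxPlus} = 97.75 + 0.25·133 = 131.

133, 131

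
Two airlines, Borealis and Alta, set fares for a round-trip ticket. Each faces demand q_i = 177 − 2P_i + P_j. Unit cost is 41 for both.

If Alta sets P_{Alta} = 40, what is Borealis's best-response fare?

74.75

Borealis's profit: π = (P_{Borealis} − 41)(177 − 2P_{Borealis} + P_{Alta}).
∂π/∂P_{Borealis} = 259 − 4P_{Borealis} + P_{Alta} = 0 ⇒ P_{Borealis} = 64.75 + 0.25P_{Alta}.
At P_{Alta} = 40: P_{Borealis} = 64.75 + 0.25·40 = 74.75.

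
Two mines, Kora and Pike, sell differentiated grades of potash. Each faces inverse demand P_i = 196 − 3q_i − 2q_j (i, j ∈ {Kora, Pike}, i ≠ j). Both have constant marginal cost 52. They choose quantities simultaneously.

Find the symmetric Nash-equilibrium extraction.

Mine Kora's profit: π = q_{Kora}(196 − 3q_{Kora} − 2q_{Pike}) − 52q_{Kora}.
∂π/∂q_{Kora} = 144 − 6q_{Kora} − 2q_{Pike} = 0 ⇒ q_{Kora} = 24 − (1/3)q_{Pike}.
By symmetry q_{Pike} = q_{Kora}; substituting into the reaction function, (4/3)q_{Kora} = 24 and q_{Kora} = 18.

18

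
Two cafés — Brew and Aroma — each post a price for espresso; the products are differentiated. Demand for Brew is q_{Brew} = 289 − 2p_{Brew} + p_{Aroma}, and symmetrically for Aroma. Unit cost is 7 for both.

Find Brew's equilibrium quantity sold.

188

Brew's profit: π = (p_{Brew} − 7)(289 − 2p_{Brew} + p_{Aroma}).
∂π/∂p_{Brew} = 303 − 4p_{Brew} + p_{Aroma} = 0 ⇒ p_{Brew} = 75.75 + 0.25p_{Aroma}.
The game is symmetric, so in equilibrium p_{Aroma} = p_{Brew}: the reaction function gives 0.75p_{Brew} = 75.75, hence p_{Brew} = 101.
q_{Brew} = 289 − 2·101 + 101 = 188.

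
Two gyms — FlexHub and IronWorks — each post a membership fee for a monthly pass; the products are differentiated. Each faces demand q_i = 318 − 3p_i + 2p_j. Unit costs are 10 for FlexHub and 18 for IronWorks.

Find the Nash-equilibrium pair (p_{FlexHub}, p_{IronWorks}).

88.5, 91.5

FlexHub's profit: π = (p_{FlexHub} − 10)(318 − 3p_{FlexHub} + 2p_{IronWorks}).
∂π/∂p_{FlexHub} = 348 − 6p_{FlexHub} + 2p_{IronWorks} = 0 ⇒ p_{FlexHub} = 58 + (1/3)p_{IronWorks}.
Similarly p_{IronWorks} = 62 + (1/3)p_{FlexHub}.
Solving the two reaction functions simultaneously: (1 − (1/3)(1/3))p_{FlexHub} = 58 + (1/3)·62, so (8/9)p_{FlexHub} = 236/3 and p_{FlexHub} = 88.5.
Then p_{IronWorks} = 62 + (1/3)·88.5 = 91.5.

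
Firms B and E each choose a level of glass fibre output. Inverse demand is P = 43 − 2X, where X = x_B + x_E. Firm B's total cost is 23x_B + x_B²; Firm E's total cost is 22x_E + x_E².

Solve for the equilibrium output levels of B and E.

Firm B's profit: π = x_B(43 − 2(x_B + x_E)) − 23x_B − x_B².
∂π/∂x_B = 20 − 6x_B − 2x_E = 0, so x_B = 10/3 − (1/3)x_E.
By the same steps for E: x_E = 3.5 − (1/3)x_B.
Substituting the second reaction function into the first: x_B = 10/3 − (1/3)(3.5 − (1/3)x_B), which gives (8/9)x_B = 13/6 ⇒ x_B = 2.4375.
Then x_E = 3.5 − (1/3)·2.4375 = 2.6875.

2.4375, 2.6875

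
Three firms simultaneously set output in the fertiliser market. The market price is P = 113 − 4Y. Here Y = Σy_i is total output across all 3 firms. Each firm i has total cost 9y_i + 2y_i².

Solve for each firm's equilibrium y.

A representative firm's profit is π_i = y_i(113 − 4Y) − 9y_i − 2y_i², with Y = y_i + Σ_{j≠i} y_j.
First-order condition: 104 − 12y_i − 4Σ_{j≠i} y_j = 0.
With identical firms, set every y_j = y: then 104 − 12y − 8y = 0, i.e. y = 104/20 = 5.2.

5.2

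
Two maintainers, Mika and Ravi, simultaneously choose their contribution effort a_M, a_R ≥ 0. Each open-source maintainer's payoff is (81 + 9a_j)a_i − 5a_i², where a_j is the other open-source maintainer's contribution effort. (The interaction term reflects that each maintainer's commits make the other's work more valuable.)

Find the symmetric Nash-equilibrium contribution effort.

81

Mika's payoff is (81 + 9a_R)a_M − 5a_M².
∂π/∂a_M = 81 + 9a_R − 10a_M = 0, so a_M = 8.1 + 0.9a_R.
Setting a_M = a_R in the reaction function: a_M = 8.1 + 0.9a_M, so a_M = 8.1 / 0.1 = 81.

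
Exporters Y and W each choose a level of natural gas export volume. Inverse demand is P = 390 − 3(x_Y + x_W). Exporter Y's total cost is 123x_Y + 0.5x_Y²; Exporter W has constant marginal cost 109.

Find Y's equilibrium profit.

Exporter Y's profit: π = x_Y(390 − 3(x_Y + x_W)) − 123x_Y − 0.5x_Y².
∂π/∂x_Y = 267 − 7x_Y − 3x_W = 0, so x_Y = 267/7 − (3/7)x_W.
For W: ∂π/∂x_W = 281 − 6x_W − 3x_Y = 0 ⇒ x_W = 281/6 − 0.5x_Y.
Solving the two reaction functions simultaneously: (1 − (−3/7)(−0.5))x_Y = 267/7 − (3/7)·(281/6), so (11/14)x_Y = 253/14 and x_Y = 23.
Then x_W = 281/6 − 0.5·23 = 106/3.
Price P = 390 − 3·(175/3) = 215.
Y's profit: (215 − 123)·23 − 0.5(23)² = 1851.5.

1851.5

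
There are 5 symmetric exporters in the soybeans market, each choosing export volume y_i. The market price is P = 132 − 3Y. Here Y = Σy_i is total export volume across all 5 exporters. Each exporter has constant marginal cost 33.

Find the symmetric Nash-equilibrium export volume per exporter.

A representative exporter's profit is π_i = y_i(132 − 3Y) − 33y_i, with Y = y_i + Σ_{j≠i} y_j.
First-order condition: 99 − 6y_i − 3Σ_{j≠i} y_j = 0.
Imposing symmetry (y_j = y for all j) turns Σ_{j≠i} y_j into 4y, so 99 = 18y and y = 5.5.

5.5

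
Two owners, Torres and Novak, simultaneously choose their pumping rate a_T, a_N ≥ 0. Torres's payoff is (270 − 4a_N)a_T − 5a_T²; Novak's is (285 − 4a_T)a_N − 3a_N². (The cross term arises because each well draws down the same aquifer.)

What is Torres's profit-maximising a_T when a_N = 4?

Expanding Torres's payoff: 270a_T − 4a_Na_T − 5a_T².
∂π/∂a_T = 270 − 4a_N − 10a_T = 0, so a_T = 27 − 0.4a_N.
At a_N = 4: a_T = 27 − 0.4·4 = 25.4.

25.4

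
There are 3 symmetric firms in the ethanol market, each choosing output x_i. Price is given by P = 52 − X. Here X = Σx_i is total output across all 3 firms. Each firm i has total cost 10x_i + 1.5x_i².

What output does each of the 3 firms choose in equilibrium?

6

A representative firm's profit is π_i = x_i(52 − X) − 10x_i − 1.5x_i², with X = x_i + Σ_{j≠i} x_j.
First-order condition: 42 − 5x_i − Σ_{j≠i} x_j = 0.
In a symmetric equilibrium every firm chooses the same x, so Σ_{j≠i} x_j = 2x. The condition becomes 42 − 7x = 0, giving x = 42/7 = 6.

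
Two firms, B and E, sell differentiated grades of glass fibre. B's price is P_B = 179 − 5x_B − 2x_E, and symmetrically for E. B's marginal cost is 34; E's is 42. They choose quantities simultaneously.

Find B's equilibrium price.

95.25

Firm B's profit: π = x_B(179 − 5x_B − 2x_E) − 34x_B.
∂π/∂x_B = 145 − 10x_B − 2x_E = 0 ⇒ x_B = 14.5 − 0.2x_E.
Similarly x_E = 13.7 − 0.2x_B.
Solving the two reaction functions simultaneously: (1 − (−0.2)(−0.2))x_B = 14.5 − 0.2·13.7, so 0.96x_B = 11.76 and x_B = 12.25.
Then x_E = 13.7 − 0.2·12.25 = 11.25.
P_B = 179 − 5·12.25 − 2·11.25 = 95.25.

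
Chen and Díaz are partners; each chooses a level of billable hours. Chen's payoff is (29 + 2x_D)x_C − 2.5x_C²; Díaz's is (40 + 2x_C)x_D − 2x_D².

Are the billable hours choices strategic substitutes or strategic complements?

Expanding Chen's payoff: 29x_C + 2x_Dx_C − 2.5x_C².
∂π/∂x_C = 29 + 2x_D − 5x_C = 0, so x_C = 5.8 + 0.4x_D.
The best-response slope dx_C/dx_D = 0.4 > 0: the reaction function is upward-sloping, so the choices are strategic complements.

strategic complements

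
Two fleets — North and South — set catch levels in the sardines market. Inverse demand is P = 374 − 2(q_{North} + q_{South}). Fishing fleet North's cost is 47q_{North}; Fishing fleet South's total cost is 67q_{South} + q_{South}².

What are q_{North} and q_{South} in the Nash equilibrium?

67.4, 28.7

Fishing fleet North's profit: π = q_{North}(374 − 2(q_{North} + q_{South})) − 47q_{North}.
∂π/∂q_{North} = 327 − 4q_{North} − 2q_{South} = 0, so q_{North} = 81.75 − 0.5q_{South}.
For South: ∂π/∂q_{South} = 307 − 6q_{South} − 2q_{North} = 0 ⇒ q_{South} = 307/6 − (1/3)q_{North}.
Substituting the second reaction function into the first: q_{North} = 81.75 − 0.5(307/6 − (1/3)q_{North}), which gives (5/6)q_{North} = 337/6 ⇒ q_{North} = 67.4.
Then q_{South} = 307/6 − (1/3)·67.4 = 28.7.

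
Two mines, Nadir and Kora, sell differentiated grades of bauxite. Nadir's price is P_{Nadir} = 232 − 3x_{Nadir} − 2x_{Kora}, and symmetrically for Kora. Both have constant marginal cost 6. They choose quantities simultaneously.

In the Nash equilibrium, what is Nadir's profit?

Mine Nadir's profit: π = x_{Nadir}(232 − 3x_{Nadir} − 2x_{Kora}) − 6x_{Nadir}.
∂π/∂x_{Nadir} = 226 − 6x_{Nadir} − 2x_{Kora} = 0 ⇒ x_{Nadir} = 113/3 − (1/3)x_{Kora}.
The game is symmetric, so in equilibrium x_{Kora} = x_{Nadir}: the reaction function gives (4/3)x_{Nadir} = 113/3, hence x_{Nadir} = 28.25.
P_{Nadir} = 232 − 3·28.25 − 2·28.25 = 90.75.
Profit = (90.75 − 6)·28.25 = 2394.1875.

2394.1875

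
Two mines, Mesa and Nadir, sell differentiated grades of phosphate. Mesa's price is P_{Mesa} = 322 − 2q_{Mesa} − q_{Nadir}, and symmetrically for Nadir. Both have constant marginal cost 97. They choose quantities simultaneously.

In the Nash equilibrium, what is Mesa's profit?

Mine Mesa's profit: π = q_{Mesa}(322 − 2q_{Mesa} − q_{Nadir}) − 97q_{Mesa}.
∂π/∂q_{Mesa} = 225 − 4q_{Mesa} − q_{Nadir} = 0 ⇒ q_{Mesa} = 56.25 − 0.25q_{Nadir}.
By symmetry q_{Nadir} = q_{Mesa}; substituting into the reaction function, 1.25q_{Mesa} = 56.25 and q_{Mesa} = 45.
P_{Mesa} = 322 − 2·45 − 45 = 187.
Profit = (187 − 97)·45 = 4050.

4050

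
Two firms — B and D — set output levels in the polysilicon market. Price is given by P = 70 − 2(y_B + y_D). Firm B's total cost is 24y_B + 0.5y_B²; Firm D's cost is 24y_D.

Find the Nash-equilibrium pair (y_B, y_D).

5.75, 8.625

Firm B's profit: π = y_B(70 − 2(y_B + y_D)) − 24y_B − 0.5y_B².
∂π/∂y_B = 46 − 5y_B − 2y_D = 0, so y_B = 9.2 − 0.4y_D.
For D: ∂π/∂y_D = 46 − 4y_D − 2y_B = 0 ⇒ y_D = 11.5 − 0.5y_B.
Substituting the second reaction function into the first: y_B = 9.2 − 0.4(11.5 − 0.5y_B), which gives 0.8y_B = 4.6 ⇒ y_B = 5.75.
Then y_D = 11.5 − 0.5·5.75 = 8.625.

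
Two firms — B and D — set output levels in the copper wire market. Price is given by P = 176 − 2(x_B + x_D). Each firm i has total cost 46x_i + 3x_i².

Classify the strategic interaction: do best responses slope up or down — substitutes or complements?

Firm B's profit: π = x_B(176 − 2(x_B + x_D)) − 46x_B − 3x_B².
∂π/∂x_B = 130 − 10x_B − 2x_D = 0, so x_B = 13 − 0.2x_D.
The best-response slope dx_B/dx_D = −0.2 < 0: the reaction function is downward-sloping, so the choices are strategic substitutes.

strategic substitutes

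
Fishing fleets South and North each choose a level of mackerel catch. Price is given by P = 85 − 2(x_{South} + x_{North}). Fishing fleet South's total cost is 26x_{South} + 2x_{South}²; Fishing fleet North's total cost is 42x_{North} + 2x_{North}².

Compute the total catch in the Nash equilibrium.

10.2

Fishing fleet South's profit: π = x_{South}(85 − 2(x_{South} + x_{North})) − 26x_{South} − 2x_{South}².
∂π/∂x_{South} = 59 − 8x_{South} − 2x_{North} = 0, so x_{South} = 7.375 − 0.25x_{North}.
By the same steps for North: x_{North} = 5.375 − 0.25x_{South}.
Substituting the second reaction function into the first: x_{South} = 7.375 − 0.25(5.375 − 0.25x_{South}), which gives 0.9375x_{South} = 193/32 ⇒ x_{South} = 193/30.
Then x_{North} = 5.375 − 0.25·(193/30) = 113/30.
Total catch: 193/30 + 113/30 = 10.2.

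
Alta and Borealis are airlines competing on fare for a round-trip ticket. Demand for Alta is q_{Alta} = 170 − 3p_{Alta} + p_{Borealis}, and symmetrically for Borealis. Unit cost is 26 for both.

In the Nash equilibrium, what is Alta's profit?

1670.88

Alta's profit: π = (p_{Alta} − 26)(170 − 3p_{Alta} + p_{Borealis}).
∂π/∂p_{Alta} = 248 − 6p_{Alta} + p_{Borealis} = 0 ⇒ p_{Alta} = 124/3 + (1/6)p_{Borealis}.
The game is symmetric, so in equilibrium p_{Borealis} = p_{Alta}: the reaction function gives (5/6)p_{Alta} = 124/3, hence p_{Alta} = 49.6.
q_{Alta} = 170 − 3·49.6 + 49.6 = 70.8.
Profit = (49.6 − 26)·70.8 = 1670.88.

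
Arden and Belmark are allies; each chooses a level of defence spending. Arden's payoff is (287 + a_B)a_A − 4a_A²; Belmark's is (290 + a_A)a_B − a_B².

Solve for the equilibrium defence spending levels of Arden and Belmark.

57.6, 173.8

Expanding Arden's payoff: 287a_A + a_Ba_A − 4a_A².
∂π/∂a_A = 287 + a_B − 8a_A = 0, so a_A = 35.875 + 0.125a_B.
Likewise for Belmark: a_B = 145 + 0.5a_A.
Solving the two reaction functions simultaneously: (1 − (0.125)(0.5))a_A = 35.875 + 0.125·145, so 0.9375a_A = 54 and a_A = 57.6.
Then a_B = 145 + 0.5·57.6 = 173.8.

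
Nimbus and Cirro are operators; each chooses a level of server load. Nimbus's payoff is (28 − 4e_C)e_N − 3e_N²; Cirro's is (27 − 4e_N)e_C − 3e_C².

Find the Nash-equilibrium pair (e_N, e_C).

3, 2.5

Expanding Nimbus's payoff: 28e_N − 4e_Ce_N − 3e_N².
∂π/∂e_N = 28 − 4e_C − 6e_N = 0, so e_N = 14/3 − (2/3)e_C.
Likewise for Cirro: e_C = 4.5 − (2/3)e_N.
Substituting the second reaction function into the first: e_N = 14/3 − (2/3)(4.5 − (2/3)e_N), which gives (5/9)e_N = 5/3 ⇒ e_N = 3.
Then e_C = 4.5 − (2/3)·3 = 2.5.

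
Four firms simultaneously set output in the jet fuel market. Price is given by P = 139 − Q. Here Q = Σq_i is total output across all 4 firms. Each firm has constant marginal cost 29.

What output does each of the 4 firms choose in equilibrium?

22

A representative firm's profit is π_i = q_i(139 − Q) − 29q_i, with Q = q_i + Σ_{j≠i} q_j.
First-order condition: 110 − 2q_i − Σ_{j≠i} q_j = 0.
Imposing symmetry (q_j = q for all j) turns Σ_{j≠i} q_j into 3q, so 110 = 5q and q = 22.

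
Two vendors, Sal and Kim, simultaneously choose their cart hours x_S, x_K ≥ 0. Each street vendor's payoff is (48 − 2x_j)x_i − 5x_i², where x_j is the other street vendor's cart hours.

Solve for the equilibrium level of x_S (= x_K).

4

Sal's payoff is (48 − 2x_K)x_S − 5x_S².
∂π/∂x_S = 48 − 2x_K − 10x_S = 0, so x_S = 4.8 − 0.2x_K.
By symmetry x_K = x_S; substituting into the reaction function, 1.2x_S = 4.8 and x_S = 4.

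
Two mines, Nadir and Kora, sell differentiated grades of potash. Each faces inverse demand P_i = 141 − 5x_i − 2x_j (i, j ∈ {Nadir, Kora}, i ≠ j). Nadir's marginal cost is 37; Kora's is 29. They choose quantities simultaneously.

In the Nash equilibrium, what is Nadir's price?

Mine Nadir's profit: π = x_{Nadir}(141 − 5x_{Nadir} − 2x_{Kora}) − 37x_{Nadir}.
∂π/∂x_{Nadir} = 104 − 10x_{Nadir} − 2x_{Kora} = 0 ⇒ x_{Nadir} = 10.4 − 0.2x_{Kora}.
Similarly x_{Kora} = 11.2 − 0.2x_{Nadir}.
Plugging x_{Kora} into Nadir's best response: x_{Nadir} = 10.4 − 0.2(11.2 − 0.2x_{Nadir}) ⇒ 0.96x_{Nadir} = 8.16, so x_{Nadir} = 8.5.
Then x_{Kora} = 11.2 − 0.2·8.5 = 9.5.
P_{Nadir} = 141 − 5·8.5 − 2·9.5 = 79.5.

79.5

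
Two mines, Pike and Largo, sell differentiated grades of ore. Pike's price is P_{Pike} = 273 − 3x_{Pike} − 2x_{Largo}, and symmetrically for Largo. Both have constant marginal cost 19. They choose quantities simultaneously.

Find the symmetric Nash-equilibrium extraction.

Mine Pike's profit: π = x_{Pike}(273 − 3x_{Pike} − 2x_{Largo}) − 19x_{Pike}.
∂π/∂x_{Pike} = 254 − 6x_{Pike} − 2x_{Largo} = 0 ⇒ x_{Pike} = 127/3 − (1/3)x_{Largo}.
The game is symmetric, so in equilibrium x_{Largo} = x_{Pike}: the reaction function gives (4/3)x_{Pike} = 127/3, hence x_{Pike} = 31.75.

31.75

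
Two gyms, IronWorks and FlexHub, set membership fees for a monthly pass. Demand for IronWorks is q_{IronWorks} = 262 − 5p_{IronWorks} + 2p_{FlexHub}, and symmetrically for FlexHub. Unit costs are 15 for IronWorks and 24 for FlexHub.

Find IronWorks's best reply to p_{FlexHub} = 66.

46.9

IronWorks's profit: π = (p_{IronWorks} − 15)(262 − 5p_{IronWorks} + 2p_{FlexHub}).
∂π/∂p_{IronWorks} = 337 − 10p_{IronWorks} + 2p_{FlexHub} = 0 ⇒ p_{IronWorks} = 33.7 + 0.2p_{FlexHub}.
At p_{FlexHub} = 66: p_{IronWorks} = 33.7 + 0.2·66 = 46.9.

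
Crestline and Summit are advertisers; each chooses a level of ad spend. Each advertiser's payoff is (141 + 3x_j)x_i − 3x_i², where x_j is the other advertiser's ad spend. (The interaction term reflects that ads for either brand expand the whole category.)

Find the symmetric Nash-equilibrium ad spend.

47

Crestline's payoff is (141 + 3x_S)x_C − 3x_C².
∂π/∂x_C = 141 + 3x_S − 6x_C = 0, so x_C = 23.5 + 0.5x_S.
The game is symmetric, so in equilibrium x_S = x_C: the reaction function gives 0.5x_C = 23.5, hence x_C = 47.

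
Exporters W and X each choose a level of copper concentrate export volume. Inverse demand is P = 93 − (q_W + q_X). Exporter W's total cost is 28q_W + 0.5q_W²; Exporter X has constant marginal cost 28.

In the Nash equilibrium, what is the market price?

Exporter W's profit: π = q_W(93 − (q_W + q_X)) − 28q_W − 0.5q_W².
∂π/∂q_W = 65 − 3q_W − q_X = 0, so q_W = 65/3 − (1/3)q_X.
For X: ∂π/∂q_X = 65 − 2q_X − q_W = 0 ⇒ q_X = 32.5 − 0.5q_W.
Substituting the second reaction function into the first: q_W = 65/3 − (1/3)(32.5 − 0.5q_W), which gives (5/6)q_W = 65/6 ⇒ q_W = 13.
Then q_X = 32.5 − 0.5·13 = 26.
Equilibrium price: P = 93 − 39 = 54.

54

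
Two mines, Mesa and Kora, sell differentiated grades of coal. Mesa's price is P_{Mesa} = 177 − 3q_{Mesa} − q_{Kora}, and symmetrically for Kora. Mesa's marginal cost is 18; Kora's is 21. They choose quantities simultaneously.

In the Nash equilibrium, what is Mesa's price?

86.4

Mine Mesa's profit: π = q_{Mesa}(177 − 3q_{Mesa} − q_{Kora}) − 18q_{Mesa}.
∂π/∂q_{Mesa} = 159 − 6q_{Mesa} − q_{Kora} = 0 ⇒ q_{Mesa} = 26.5 − (1/6)q_{Kora}.
Similarly q_{Kora} = 26 − (1/6)q_{Mesa}.
Solving the two reaction functions simultaneously: (1 − (−1/6)(−1/6))q_{Mesa} = 26.5 − (1/6)·26, so (35/36)q_{Mesa} = 133/6 and q_{Mesa} = 22.8.
Then q_{Kora} = 26 − (1/6)·22.8 = 22.2.
P_{Mesa} = 177 − 3·22.8 − 22.2 = 86.4.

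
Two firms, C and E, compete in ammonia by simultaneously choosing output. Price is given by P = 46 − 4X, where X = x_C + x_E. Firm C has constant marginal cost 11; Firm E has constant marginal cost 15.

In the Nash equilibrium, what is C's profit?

Firm C's profit: π = x_C(46 − 4(x_C + x_E)) − 11x_C.
∂π/∂x_C = 35 − 8x_C − 4x_E = 0, so x_C = 4.375 − 0.5x_E.
By the same steps for E: x_E = 3.875 − 0.5x_C.
Solving the two reaction functions simultaneously: (1 − (−0.5)(−0.5))x_C = 4.375 − 0.5·3.875, so 0.75x_C = 2.4375 and x_C = 3.25.
Then x_E = 3.875 − 0.5·3.25 = 2.25.
Price P = 46 − 4·5.5 = 24.
C's profit: (24 − 11)·3.25 = 42.25.

42.25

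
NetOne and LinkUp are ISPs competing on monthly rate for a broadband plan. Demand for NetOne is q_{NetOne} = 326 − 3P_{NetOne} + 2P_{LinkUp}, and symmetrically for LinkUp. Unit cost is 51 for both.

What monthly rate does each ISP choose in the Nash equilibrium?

NetOne's profit: π = (P_{NetOne} − 51)(326 − 3P_{NetOne} + 2P_{LinkUp}).
∂π/∂P_{NetOne} = 479 − 6P_{NetOne} + 2P_{LinkUp} = 0 ⇒ P_{NetOne} = 479/6 + (1/3)P_{LinkUp}.
The game is symmetric, so in equilibrium P_{LinkUp} = P_{NetOne}: the reaction function gives (2/3)P_{NetOne} = 479/6, hence P_{NetOne} = 119.75.

119.75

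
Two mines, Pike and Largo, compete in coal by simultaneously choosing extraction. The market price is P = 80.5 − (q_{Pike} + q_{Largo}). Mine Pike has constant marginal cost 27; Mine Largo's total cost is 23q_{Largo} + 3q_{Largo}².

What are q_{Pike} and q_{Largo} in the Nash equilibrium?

24.7, 4.1

Mine Pike's profit: π = q_{Pike}(80.5 − (q_{Pike} + q_{Largo})) − 27q_{Pike}.
∂π/∂q_{Pike} = 53.5 − 2q_{Pike} − q_{Largo} = 0, so q_{Pike} = 26.75 − 0.5q_{Largo}.
For Largo: ∂π/∂q_{Largo} = 57.5 − 8q_{Largo} − q_{Pike} = 0 ⇒ q_{Largo} = 7.1875 − 0.125q_{Pike}.
Substituting the second reaction function into the first: q_{Pike} = 26.75 − 0.5(7.1875 − 0.125q_{Pike}), which gives 0.9375q_{Pike} = 741/32 ⇒ q_{Pike} = 24.7.
Then q_{Largo} = 7.1875 − 0.125·24.7 = 4.1.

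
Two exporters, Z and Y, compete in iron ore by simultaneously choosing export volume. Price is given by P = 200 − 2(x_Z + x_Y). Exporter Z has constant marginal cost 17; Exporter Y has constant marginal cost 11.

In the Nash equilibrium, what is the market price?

76

Exporter Z's profit: π = x_Z(200 − 2(x_Z + x_Y)) − 17x_Z.
∂π/∂x_Z = 183 − 4x_Z − 2x_Y = 0, so x_Z = 45.75 − 0.5x_Y.
By the same steps for Y: x_Y = 47.25 − 0.5x_Z.
Solving the two reaction functions simultaneously: (1 − (−0.5)(−0.5))x_Z = 45.75 − 0.5·47.25, so 0.75x_Z = 22.125 and x_Z = 29.5.
Then x_Y = 47.25 − 0.5·29.5 = 32.5.
Equilibrium price: P = 200 − 2·62 = 76.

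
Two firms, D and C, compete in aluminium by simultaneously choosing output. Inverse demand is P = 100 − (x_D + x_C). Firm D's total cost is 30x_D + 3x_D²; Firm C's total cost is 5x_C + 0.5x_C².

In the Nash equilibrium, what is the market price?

65

Firm D's profit: π = x_D(100 − (x_D + x_C)) − 30x_D − 3x_D².
∂π/∂x_D = 70 − 8x_D − x_C = 0, so x_D = 8.75 − 0.125x_C.
For C: ∂π/∂x_C = 95 − 3x_C − x_D = 0 ⇒ x_C = 95/3 − (1/3)x_D.
Substituting the second reaction function into the first: x_D = 8.75 − 0.125(95/3 − (1/3)x_D), which gives (23/24)x_D = 115/24 ⇒ x_D = 5.
Then x_C = 95/3 − (1/3)·5 = 30.
Equilibrium price: P = 100 − 35 = 65.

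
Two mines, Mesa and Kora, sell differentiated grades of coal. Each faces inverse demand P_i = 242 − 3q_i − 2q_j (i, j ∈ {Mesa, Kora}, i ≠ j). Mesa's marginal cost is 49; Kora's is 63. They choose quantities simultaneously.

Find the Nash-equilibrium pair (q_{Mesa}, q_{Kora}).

25, 21.5

Mine Mesa's profit: π = q_{Mesa}(242 − 3q_{Mesa} − 2q_{Kora}) − 49q_{Mesa}.
∂π/∂q_{Mesa} = 193 − 6q_{Mesa} − 2q_{Kora} = 0 ⇒ q_{Mesa} = 193/6 − (1/3)q_{Kora}.
Similarly q_{Kora} = 179/6 − (1/3)q_{Mesa}.
Solving the two reaction functions simultaneously: (1 − (−1/3)(−1/3))q_{Mesa} = 193/6 − (1/3)·(179/6), so (8/9)q_{Mesa} = 200/9 and q_{Mesa} = 25.
Then q_{Kora} = 179/6 − (1/3)·25 = 21.5.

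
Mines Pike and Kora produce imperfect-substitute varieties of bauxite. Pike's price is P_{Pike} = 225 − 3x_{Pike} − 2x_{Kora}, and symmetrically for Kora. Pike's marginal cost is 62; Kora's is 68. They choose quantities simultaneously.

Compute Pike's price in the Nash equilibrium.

Mine Pike's profit: π = x_{Pike}(225 − 3x_{Pike} − 2x_{Kora}) − 62x_{Pike}.
∂π/∂x_{Pike} = 163 − 6x_{Pike} − 2x_{Kora} = 0 ⇒ x_{Pike} = 163/6 − (1/3)x_{Kora}.
Similarly x_{Kora} = 157/6 − (1/3)x_{Pike}.
Substituting the second reaction function into the first: x_{Pike} = 163/6 − (1/3)(157/6 − (1/3)x_{Pike}), which gives (8/9)x_{Pike} = 166/9 ⇒ x_{Pike} = 20.75.
Then x_{Kora} = 157/6 − (1/3)·20.75 = 19.25.
P_{Pike} = 225 − 3·20.75 − 2·19.25 = 124.25.

124.25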